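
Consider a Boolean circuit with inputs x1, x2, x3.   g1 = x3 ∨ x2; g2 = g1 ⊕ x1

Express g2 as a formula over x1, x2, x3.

(x3 ∨ x2) ⊕ x1

g1 = x3 ∨ x2
g2 = g1 ⊕ x1 = (x3 ∨ x2) ⊕ x1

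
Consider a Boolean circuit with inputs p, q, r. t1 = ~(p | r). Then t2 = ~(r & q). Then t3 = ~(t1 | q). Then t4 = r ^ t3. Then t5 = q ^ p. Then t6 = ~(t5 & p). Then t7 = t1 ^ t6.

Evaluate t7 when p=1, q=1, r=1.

t1 = ~(1 | 1) = 0
t5 = 1 ^ 1 = 0
t6 = ~(0 & 1) = 1
t7 = 0 ^ 1 = 1

1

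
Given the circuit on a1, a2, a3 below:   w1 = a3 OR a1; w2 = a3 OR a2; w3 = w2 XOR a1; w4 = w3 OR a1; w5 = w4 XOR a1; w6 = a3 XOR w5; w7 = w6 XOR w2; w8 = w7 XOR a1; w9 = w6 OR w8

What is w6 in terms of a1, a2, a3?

w2 = a3 OR a2
w3 = w2 XOR a1 = (a3 OR a2) XOR a1
w4 = w3 OR a1 = ((a3 OR a2) XOR a1) OR a1
w5 = w4 XOR a1 = (((a3 OR a2) XOR a1) OR a1) XOR a1
w6 = a3 XOR w5 = a3 XOR ((((a3 OR a2) XOR a1) OR a1) XOR a1)

a3 XOR ((((a3 OR a2) XOR a1) OR a1) XOR a1)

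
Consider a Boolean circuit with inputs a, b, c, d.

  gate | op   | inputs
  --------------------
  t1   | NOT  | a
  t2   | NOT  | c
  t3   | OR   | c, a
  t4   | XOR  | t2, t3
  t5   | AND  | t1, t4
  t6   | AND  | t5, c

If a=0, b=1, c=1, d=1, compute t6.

1

t1 = NOT 0 = 1
t2 = NOT 1 = 0
t3 = 1 OR 0 = 1
t4 = 0 XOR 1 = 1
t5 = 1 AND 1 = 1
t6 = 1 AND 1 = 1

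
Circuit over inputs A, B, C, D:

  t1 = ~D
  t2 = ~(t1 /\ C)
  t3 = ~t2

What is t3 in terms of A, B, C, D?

t1 = ~D
t2 = ~(t1 /\ C) = ~(~D /\ C)
t3 = ~t2 = ~(~(~D /\ C))

~(~(~D /\ C))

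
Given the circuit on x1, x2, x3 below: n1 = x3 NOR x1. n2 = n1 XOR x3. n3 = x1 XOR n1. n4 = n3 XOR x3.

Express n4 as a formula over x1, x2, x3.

(x1 XOR (x3 NOR x1)) XOR x3

n1 = x3 NOR x1
n3 = x1 XOR n1 = x1 XOR (x3 NOR x1)
n4 = n3 XOR x3 = (x1 XOR (x3 NOR x1)) XOR x3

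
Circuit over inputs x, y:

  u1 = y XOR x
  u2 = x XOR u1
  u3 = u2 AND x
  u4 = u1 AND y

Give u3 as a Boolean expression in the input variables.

u1 = y XOR x
u2 = x XOR u1 = x XOR (y XOR x)
u3 = u2 AND x = (x XOR (y XOR x)) AND x

(x XOR (y XOR x)) AND x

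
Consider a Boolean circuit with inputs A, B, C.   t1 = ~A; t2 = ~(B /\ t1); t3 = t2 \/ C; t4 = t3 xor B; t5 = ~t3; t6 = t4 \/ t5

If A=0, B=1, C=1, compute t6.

t1 = ~0 = 1
t2 = ~(1 /\ 1) = 0
t3 = 0 \/ 1 = 1
t4 = 1 xor 1 = 0
t5 = ~1 = 0
t6 = 0 \/ 0 = 0

0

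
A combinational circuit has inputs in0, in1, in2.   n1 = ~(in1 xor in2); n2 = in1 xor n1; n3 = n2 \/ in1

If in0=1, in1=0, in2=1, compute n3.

0

n1 = ~(0 xor 1) = 0
n2 = 0 xor 0 = 0
n3 = 0 \/ 0 = 0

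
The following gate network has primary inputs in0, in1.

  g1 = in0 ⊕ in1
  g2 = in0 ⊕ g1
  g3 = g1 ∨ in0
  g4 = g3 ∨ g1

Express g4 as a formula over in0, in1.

((in0 ⊕ in1) ∨ in0) ∨ (in0 ⊕ in1)

g1 = in0 ⊕ in1
g3 = g1 ∨ in0 = (in0 ⊕ in1) ∨ in0
g4 = g3 ∨ g1 = ((in0 ⊕ in1) ∨ in0) ∨ (in0 ⊕ in1)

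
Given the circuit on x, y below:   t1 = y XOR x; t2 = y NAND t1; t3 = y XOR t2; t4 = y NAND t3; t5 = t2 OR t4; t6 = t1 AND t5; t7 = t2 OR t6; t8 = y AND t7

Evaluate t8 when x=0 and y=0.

t1 = 0 XOR 0 = 0
t2 = 0 NAND 0 = 1
t3 = 0 XOR 1 = 1
t4 = 0 NAND 1 = 1
t5 = 1 OR 1 = 1
t6 = 0 AND 1 = 0
t7 = 1 OR 0 = 1
t8 = 0 AND 1 = 0

0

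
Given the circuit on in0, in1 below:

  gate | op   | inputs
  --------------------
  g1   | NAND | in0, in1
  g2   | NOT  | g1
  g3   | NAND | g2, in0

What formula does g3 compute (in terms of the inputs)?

NOT (in0 NAND in1) NAND in0

g1 = in0 NAND in1
g2 = NOT g1 = NOT (in0 NAND in1)
g3 = g2 NAND in0 = NOT (in0 NAND in1) NAND in0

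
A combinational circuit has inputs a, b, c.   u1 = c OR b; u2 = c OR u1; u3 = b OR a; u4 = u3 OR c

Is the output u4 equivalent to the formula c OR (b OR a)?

Yes

u3 = b OR a
u4 = u3 OR c = (b OR a) OR c
At a=0, b=0, c=0: circuit gives 0, formula gives 0.
At a=0, b=0, c=1: circuit gives 1, formula gives 1.
Agrees on all 8 inputs.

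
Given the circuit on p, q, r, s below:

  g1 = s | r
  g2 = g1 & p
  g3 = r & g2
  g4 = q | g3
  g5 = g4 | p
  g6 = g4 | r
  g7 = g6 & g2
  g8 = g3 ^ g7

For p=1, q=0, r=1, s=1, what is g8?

0

g1 = 1 | 1 = 1
g2 = 1 & 1 = 1
g3 = 1 & 1 = 1
g4 = 0 | 1 = 1
g6 = 1 | 1 = 1
g7 = 1 & 1 = 1
g8 = 1 ^ 1 = 0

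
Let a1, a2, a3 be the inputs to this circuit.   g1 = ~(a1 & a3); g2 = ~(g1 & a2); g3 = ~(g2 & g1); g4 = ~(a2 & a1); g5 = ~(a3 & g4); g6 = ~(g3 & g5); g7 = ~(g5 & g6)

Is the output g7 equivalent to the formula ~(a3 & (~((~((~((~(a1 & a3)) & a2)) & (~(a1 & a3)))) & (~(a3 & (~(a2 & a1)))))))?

No

g1 = ~(a1 & a3)
g2 = ~(g1 & a2) = ~((~(a1 & a3)) & a2)
g3 = ~(g2 & g1) = ~((~((~(a1 & a3)) & a2)) & (~(a1 & a3)))
g4 = ~(a2 & a1)
g5 = ~(a3 & g4) = ~(a3 & (~(a2 & a1)))
g6 = ~(g3 & g5) = ~((~((~((~(a1 & a3)) & a2)) & (~(a1 & a3)))) & (~(a3 & (~(a2 & a1)))))
g7 = ~(g5 & g6) = ~((~(a3 & (~(a2 & a1)))) & (~((~((~((~(a1 & a3)) & a2)) & (~(a1 & a3)))) & (~(a3 & (~(a2 & a1)))))))
At a1=0, a2=0, a3=0: circuit gives 0, formula gives 1.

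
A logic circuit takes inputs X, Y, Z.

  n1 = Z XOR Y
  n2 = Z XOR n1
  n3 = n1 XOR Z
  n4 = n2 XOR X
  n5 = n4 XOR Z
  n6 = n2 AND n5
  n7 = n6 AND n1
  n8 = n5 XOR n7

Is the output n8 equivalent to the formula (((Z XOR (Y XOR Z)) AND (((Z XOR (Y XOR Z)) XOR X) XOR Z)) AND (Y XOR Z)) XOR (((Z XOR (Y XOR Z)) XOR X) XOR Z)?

n1 = Z XOR Y
n2 = Z XOR n1 = Z XOR (Z XOR Y)
n4 = n2 XOR X = (Z XOR (Z XOR Y)) XOR X
n5 = n4 XOR Z = ((Z XOR (Z XOR Y)) XOR X) XOR Z
n6 = n2 AND n5 = (Z XOR (Z XOR Y)) AND (((Z XOR (Z XOR Y)) XOR X) XOR Z)
n7 = n6 AND n1 = ((Z XOR (Z XOR Y)) AND (((Z XOR (Z XOR Y)) XOR X) XOR Z)) AND (Z XOR Y)
n8 = n5 XOR n7 = (((Z XOR (Z XOR Y)) XOR X) XOR Z) XOR (((Z XOR (Z XOR Y)) AND (((Z XOR (Z XOR Y)) XOR X) XOR Z)) AND (Z XOR Y))
At X=0, Y=0, Z=0: circuit gives 0, formula gives 0.
At X=0, Y=0, Z=1: circuit gives 1, formula gives 1.
Agrees on all 8 inputs.

Yes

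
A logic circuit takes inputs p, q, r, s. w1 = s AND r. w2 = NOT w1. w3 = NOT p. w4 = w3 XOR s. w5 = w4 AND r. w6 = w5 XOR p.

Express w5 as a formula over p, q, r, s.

w3 = NOT p
w4 = w3 XOR s = NOT p XOR s
w5 = w4 AND r = (NOT p XOR s) AND r

(NOT p XOR s) AND r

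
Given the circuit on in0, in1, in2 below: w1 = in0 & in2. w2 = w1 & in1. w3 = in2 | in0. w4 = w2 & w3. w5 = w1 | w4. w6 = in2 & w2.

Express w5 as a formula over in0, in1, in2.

(in0 & in2) | (((in0 & in2) & in1) & (in2 | in0))

w1 = in0 & in2
w2 = w1 & in1 = (in0 & in2) & in1
w3 = in2 | in0
w4 = w2 & w3 = ((in0 & in2) & in1) & (in2 | in0)
w5 = w1 | w4 = (in0 & in2) | (((in0 & in2) & in1) & (in2 | in0))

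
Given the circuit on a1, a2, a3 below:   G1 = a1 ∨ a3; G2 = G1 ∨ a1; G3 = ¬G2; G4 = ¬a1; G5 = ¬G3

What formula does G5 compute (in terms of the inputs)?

¬¬((a1 ∨ a3) ∨ a1)

G1 = a1 ∨ a3
G2 = G1 ∨ a1 = (a1 ∨ a3) ∨ a1
G3 = ¬G2 = ¬((a1 ∨ a3) ∨ a1)
G5 = ¬G3 = ¬¬((a1 ∨ a3) ∨ a1)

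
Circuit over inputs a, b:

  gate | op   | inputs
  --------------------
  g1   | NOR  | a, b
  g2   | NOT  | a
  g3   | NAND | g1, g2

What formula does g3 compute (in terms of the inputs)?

(a NOR b) NAND NOT a

g1 = a NOR b
g2 = NOT a
g3 = g1 NAND g2 = (a NOR b) NAND NOT a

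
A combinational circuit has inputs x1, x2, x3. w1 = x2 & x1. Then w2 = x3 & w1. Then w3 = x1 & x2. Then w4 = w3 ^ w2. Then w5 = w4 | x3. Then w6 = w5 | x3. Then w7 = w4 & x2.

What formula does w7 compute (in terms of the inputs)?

w1 = x2 & x1
w2 = x3 & w1 = x3 & (x2 & x1)
w3 = x1 & x2
w4 = w3 ^ w2 = (x1 & x2) ^ (x3 & (x2 & x1))
w7 = w4 & x2 = ((x1 & x2) ^ (x3 & (x2 & x1))) & x2

((x1 & x2) ^ (x3 & (x2 & x1))) & x2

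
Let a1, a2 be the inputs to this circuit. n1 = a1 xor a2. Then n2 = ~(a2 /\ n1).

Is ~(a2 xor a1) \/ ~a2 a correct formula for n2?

n1 = a1 xor a2
n2 = ~(a2 /\ n1) = ~(a2 /\ (a1 xor a2))
At a1=0, a2=1: circuit gives 0, formula gives 0.
At a1=0, a2=0: circuit gives 1, formula gives 1.
Agrees on all 4 inputs.

Yes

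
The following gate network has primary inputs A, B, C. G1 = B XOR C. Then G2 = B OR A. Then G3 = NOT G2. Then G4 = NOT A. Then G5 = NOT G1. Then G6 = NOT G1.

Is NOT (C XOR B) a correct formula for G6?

G1 = B XOR C
G6 = NOT G1 = NOT (B XOR C)
At A=0, B=0, C=1: circuit gives 0, formula gives 0.
At A=0, B=0, C=0: circuit gives 1, formula gives 1.
Agrees on all 8 inputs.

Yes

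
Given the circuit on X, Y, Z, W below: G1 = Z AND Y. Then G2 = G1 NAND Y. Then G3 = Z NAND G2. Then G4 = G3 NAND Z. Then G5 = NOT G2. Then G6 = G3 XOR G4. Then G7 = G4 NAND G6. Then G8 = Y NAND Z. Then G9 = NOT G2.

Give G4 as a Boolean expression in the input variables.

G1 = Z AND Y
G2 = G1 NAND Y = (Z AND Y) NAND Y
G3 = Z NAND G2 = Z NAND ((Z AND Y) NAND Y)
G4 = G3 NAND Z = (Z NAND ((Z AND Y) NAND Y)) NAND Z

(Z NAND ((Z AND Y) NAND Y)) NAND Z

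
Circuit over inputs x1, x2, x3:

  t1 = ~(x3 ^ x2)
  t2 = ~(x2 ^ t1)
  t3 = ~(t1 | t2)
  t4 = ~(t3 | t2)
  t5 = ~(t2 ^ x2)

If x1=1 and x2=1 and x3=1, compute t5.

1

t1 = ~(1 ^ 1) = 1
t2 = ~(1 ^ 1) = 1
t5 = ~(1 ^ 1) = 1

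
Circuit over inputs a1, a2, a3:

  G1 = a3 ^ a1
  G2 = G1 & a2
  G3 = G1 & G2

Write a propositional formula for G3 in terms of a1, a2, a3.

G1 = a3 ^ a1
G2 = G1 & a2 = (a3 ^ a1) & a2
G3 = G1 & G2 = (a3 ^ a1) & ((a3 ^ a1) & a2)

(a3 ^ a1) & ((a3 ^ a1) & a2)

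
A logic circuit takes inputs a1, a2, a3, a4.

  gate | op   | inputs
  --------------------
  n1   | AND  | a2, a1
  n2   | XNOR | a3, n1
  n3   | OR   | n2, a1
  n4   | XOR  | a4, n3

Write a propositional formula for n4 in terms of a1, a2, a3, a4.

n1 = a2 AND a1
n2 = a3 XNOR n1 = a3 XNOR (a2 AND a1)
n3 = n2 OR a1 = (a3 XNOR (a2 AND a1)) OR a1
n4 = a4 XOR n3 = a4 XOR ((a3 XNOR (a2 AND a1)) OR a1)

a4 XOR ((a3 XNOR (a2 AND a1)) OR a1)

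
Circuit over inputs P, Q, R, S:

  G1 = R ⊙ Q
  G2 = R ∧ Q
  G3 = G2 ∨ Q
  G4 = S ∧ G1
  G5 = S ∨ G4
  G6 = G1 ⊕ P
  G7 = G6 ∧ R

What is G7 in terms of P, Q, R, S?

((R ⊙ Q) ⊕ P) ∧ R

G1 = R ⊙ Q
G6 = G1 ⊕ P = (R ⊙ Q) ⊕ P
G7 = G6 ∧ R = ((R ⊙ Q) ⊕ P) ∧ R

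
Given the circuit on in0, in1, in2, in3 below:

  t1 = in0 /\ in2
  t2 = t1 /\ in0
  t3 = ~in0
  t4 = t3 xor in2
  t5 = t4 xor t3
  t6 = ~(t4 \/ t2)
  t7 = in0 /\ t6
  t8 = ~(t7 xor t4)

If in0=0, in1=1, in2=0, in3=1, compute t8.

0

t1 = 0 /\ 0 = 0
t2 = 0 /\ 0 = 0
t3 = ~0 = 1
t4 = 1 xor 0 = 1
t6 = ~(1 \/ 0) = 0
t7 = 0 /\ 0 = 0
t8 = ~(0 xor 1) = 0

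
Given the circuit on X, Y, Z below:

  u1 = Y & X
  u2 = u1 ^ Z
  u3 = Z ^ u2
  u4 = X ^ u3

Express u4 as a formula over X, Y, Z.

u1 = Y & X
u2 = u1 ^ Z = (Y & X) ^ Z
u3 = Z ^ u2 = Z ^ ((Y & X) ^ Z)
u4 = X ^ u3 = X ^ (Z ^ ((Y & X) ^ Z))

X ^ (Z ^ ((Y & X) ^ Z))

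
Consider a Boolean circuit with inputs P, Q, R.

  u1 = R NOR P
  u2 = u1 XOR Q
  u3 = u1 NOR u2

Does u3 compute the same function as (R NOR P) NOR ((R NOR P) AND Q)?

u1 = R NOR P
u2 = u1 XOR Q = (R NOR P) XOR Q
u3 = u1 NOR u2 = (R NOR P) NOR ((R NOR P) XOR Q)
At P=0, Q=1, R=1: circuit gives 0, formula gives 1.

No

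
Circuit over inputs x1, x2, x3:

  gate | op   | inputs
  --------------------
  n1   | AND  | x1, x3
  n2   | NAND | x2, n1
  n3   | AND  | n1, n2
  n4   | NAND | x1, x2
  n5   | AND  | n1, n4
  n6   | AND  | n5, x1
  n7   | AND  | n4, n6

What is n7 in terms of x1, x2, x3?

n1 = x1 AND x3
n4 = x1 NAND x2
n5 = n1 AND n4 = (x1 AND x3) AND (x1 NAND x2)
n6 = n5 AND x1 = ((x1 AND x3) AND (x1 NAND x2)) AND x1
n7 = n4 AND n6 = (x1 NAND x2) AND (((x1 AND x3) AND (x1 NAND x2)) AND x1)

(x1 NAND x2) AND (((x1 AND x3) AND (x1 NAND x2)) AND x1)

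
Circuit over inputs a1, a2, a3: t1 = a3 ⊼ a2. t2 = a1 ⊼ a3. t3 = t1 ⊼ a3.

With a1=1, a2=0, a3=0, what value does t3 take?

t1 = 0 ⊼ 0 = 1
t3 = 1 ⊼ 0 = 1

1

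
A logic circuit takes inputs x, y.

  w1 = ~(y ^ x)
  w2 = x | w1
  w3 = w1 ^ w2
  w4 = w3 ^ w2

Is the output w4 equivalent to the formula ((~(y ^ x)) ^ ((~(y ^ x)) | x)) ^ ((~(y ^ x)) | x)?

Yes

w1 = ~(y ^ x)
w2 = x | w1 = x | (~(y ^ x))
w3 = w1 ^ w2 = (~(y ^ x)) ^ (x | (~(y ^ x)))
w4 = w3 ^ w2 = ((~(y ^ x)) ^ (x | (~(y ^ x)))) ^ (x | (~(y ^ x)))
At x=0, y=1: circuit gives 0, formula gives 0.
At x=0, y=0: circuit gives 1, formula gives 1.
Agrees on all 4 inputs.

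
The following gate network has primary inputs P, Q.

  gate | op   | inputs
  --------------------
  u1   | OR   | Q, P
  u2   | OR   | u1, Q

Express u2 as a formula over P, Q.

(Q OR P) OR Q

u1 = Q OR P
u2 = u1 OR Q = (Q OR P) OR Q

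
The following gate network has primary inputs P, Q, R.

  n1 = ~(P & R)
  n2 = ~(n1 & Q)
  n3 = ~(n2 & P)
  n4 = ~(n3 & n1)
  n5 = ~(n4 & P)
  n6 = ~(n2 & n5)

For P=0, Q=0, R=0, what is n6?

n1 = ~(0 & 0) = 1
n2 = ~(1 & 0) = 1
n3 = ~(1 & 0) = 1
n4 = ~(1 & 1) = 0
n5 = ~(0 & 0) = 1
n6 = ~(1 & 1) = 0

0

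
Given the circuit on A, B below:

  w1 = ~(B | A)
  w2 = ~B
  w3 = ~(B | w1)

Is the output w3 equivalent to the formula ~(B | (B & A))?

No

w1 = ~(B | A)
w3 = ~(B | w1) = ~(B | (~(B | A)))
At A=0, B=0: circuit gives 0, formula gives 1.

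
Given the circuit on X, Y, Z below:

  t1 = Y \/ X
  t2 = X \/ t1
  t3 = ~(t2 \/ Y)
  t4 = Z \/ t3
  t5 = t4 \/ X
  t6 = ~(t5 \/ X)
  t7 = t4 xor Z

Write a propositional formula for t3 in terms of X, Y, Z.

~((X \/ (Y \/ X)) \/ Y)

t1 = Y \/ X
t2 = X \/ t1 = X \/ (Y \/ X)
t3 = ~(t2 \/ Y) = ~((X \/ (Y \/ X)) \/ Y)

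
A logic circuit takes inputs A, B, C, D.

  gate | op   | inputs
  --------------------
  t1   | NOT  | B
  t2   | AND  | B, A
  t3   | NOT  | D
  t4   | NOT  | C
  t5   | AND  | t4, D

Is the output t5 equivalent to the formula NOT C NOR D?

No

t4 = NOT C
t5 = t4 AND D = NOT C AND D
At A=0, B=0, C=0, D=1: circuit gives 1, formula gives 0.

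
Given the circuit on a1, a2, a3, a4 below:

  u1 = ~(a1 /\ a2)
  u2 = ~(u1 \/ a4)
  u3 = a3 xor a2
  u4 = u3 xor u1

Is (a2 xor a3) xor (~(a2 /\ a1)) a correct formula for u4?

Yes

u1 = ~(a1 /\ a2)
u3 = a3 xor a2
u4 = u3 xor u1 = (a3 xor a2) xor (~(a1 /\ a2))
At a1=0, a2=0, a3=1, a4=0: circuit gives 0, formula gives 0.
At a1=0, a2=0, a3=0, a4=0: circuit gives 1, formula gives 1.
Agrees on all 16 inputs.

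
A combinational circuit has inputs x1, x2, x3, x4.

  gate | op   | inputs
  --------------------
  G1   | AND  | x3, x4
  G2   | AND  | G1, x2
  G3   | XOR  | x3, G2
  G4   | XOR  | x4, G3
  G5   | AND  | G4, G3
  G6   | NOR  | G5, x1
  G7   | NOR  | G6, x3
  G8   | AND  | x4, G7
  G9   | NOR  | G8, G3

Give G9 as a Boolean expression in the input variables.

(x4 AND ((((x4 XOR (x3 XOR ((x3 AND x4) AND x2))) AND (x3 XOR ((x3 AND x4) AND x2))) NOR x1) NOR x3)) NOR (x3 XOR ((x3 AND x4) AND x2))

G1 = x3 AND x4
G2 = G1 AND x2 = (x3 AND x4) AND x2
G3 = x3 XOR G2 = x3 XOR ((x3 AND x4) AND x2)
G4 = x4 XOR G3 = x4 XOR (x3 XOR ((x3 AND x4) AND x2))
G5 = G4 AND G3 = (x4 XOR (x3 XOR ((x3 AND x4) AND x2))) AND (x3 XOR ((x3 AND x4) AND x2))
G6 = G5 NOR x1 = ((x4 XOR (x3 XOR ((x3 AND x4) AND x2))) AND (x3 XOR ((x3 AND x4) AND x2))) NOR x1
G7 = G6 NOR x3 = (((x4 XOR (x3 XOR ((x3 AND x4) AND x2))) AND (x3 XOR ((x3 AND x4) AND x2))) NOR x1) NOR x3
G8 = x4 AND G7 = x4 AND ((((x4 XOR (x3 XOR ((x3 AND x4) AND x2))) AND (x3 XOR ((x3 AND x4) AND x2))) NOR x1) NOR x3)
G9 = G8 NOR G3 = (x4 AND ((((x4 XOR (x3 XOR ((x3 AND x4) AND x2))) AND (x3 XOR ((x3 AND x4) AND x2))) NOR x1) NOR x3)) NOR (x3 XOR ((x3 AND x4) AND x2))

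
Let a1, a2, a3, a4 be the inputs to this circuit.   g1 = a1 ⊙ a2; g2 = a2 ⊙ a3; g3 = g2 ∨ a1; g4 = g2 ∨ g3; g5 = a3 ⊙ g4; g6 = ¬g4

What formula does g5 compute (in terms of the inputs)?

g2 = a2 ⊙ a3
g3 = g2 ∨ a1 = (a2 ⊙ a3) ∨ a1
g4 = g2 ∨ g3 = (a2 ⊙ a3) ∨ ((a2 ⊙ a3) ∨ a1)
g5 = a3 ⊙ g4 = a3 ⊙ ((a2 ⊙ a3) ∨ ((a2 ⊙ a3) ∨ a1))

a3 ⊙ ((a2 ⊙ a3) ∨ ((a2 ⊙ a3) ∨ a1))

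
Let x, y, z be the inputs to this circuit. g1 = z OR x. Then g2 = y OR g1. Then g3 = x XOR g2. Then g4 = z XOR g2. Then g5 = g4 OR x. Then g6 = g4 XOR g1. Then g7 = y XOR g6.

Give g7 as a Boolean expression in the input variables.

y XOR ((z XOR (y OR (z OR x))) XOR (z OR x))

g1 = z OR x
g2 = y OR g1 = y OR (z OR x)
g4 = z XOR g2 = z XOR (y OR (z OR x))
g6 = g4 XOR g1 = (z XOR (y OR (z OR x))) XOR (z OR x)
g7 = y XOR g6 = y XOR ((z XOR (y OR (z OR x))) XOR (z OR x))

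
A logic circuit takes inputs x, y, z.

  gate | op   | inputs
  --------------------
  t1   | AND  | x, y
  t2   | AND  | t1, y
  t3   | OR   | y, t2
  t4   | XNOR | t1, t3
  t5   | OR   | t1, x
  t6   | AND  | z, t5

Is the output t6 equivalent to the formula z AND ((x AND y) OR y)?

No

t1 = x AND y
t5 = t1 OR x = (x AND y) OR x
t6 = z AND t5 = z AND ((x AND y) OR x)
At x=0, y=1, z=1: circuit gives 0, formula gives 1.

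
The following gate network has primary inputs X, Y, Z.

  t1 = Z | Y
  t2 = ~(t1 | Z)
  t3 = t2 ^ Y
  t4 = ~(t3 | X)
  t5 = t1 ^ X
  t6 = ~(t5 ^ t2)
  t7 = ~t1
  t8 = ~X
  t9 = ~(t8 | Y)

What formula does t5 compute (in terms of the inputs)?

t1 = Z | Y
t5 = t1 ^ X = (Z | Y) ^ X

(Z | Y) ^ X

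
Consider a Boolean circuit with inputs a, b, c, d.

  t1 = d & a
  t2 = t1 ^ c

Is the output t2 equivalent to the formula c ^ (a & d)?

Yes

t1 = d & a
t2 = t1 ^ c = (d & a) ^ c
At a=0, b=0, c=0, d=0: circuit gives 0, formula gives 0.
At a=0, b=0, c=1, d=0: circuit gives 1, formula gives 1.
Agrees on all 16 inputs.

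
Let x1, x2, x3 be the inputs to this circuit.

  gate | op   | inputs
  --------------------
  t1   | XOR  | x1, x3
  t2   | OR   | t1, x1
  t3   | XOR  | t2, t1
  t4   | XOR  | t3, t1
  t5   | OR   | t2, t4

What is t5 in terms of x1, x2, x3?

((x1 XOR x3) OR x1) OR ((((x1 XOR x3) OR x1) XOR (x1 XOR x3)) XOR (x1 XOR x3))

t1 = x1 XOR x3
t2 = t1 OR x1 = (x1 XOR x3) OR x1
t3 = t2 XOR t1 = ((x1 XOR x3) OR x1) XOR (x1 XOR x3)
t4 = t3 XOR t1 = (((x1 XOR x3) OR x1) XOR (x1 XOR x3)) XOR (x1 XOR x3)
t5 = t2 OR t4 = ((x1 XOR x3) OR x1) OR ((((x1 XOR x3) OR x1) XOR (x1 XOR x3)) XOR (x1 XOR x3))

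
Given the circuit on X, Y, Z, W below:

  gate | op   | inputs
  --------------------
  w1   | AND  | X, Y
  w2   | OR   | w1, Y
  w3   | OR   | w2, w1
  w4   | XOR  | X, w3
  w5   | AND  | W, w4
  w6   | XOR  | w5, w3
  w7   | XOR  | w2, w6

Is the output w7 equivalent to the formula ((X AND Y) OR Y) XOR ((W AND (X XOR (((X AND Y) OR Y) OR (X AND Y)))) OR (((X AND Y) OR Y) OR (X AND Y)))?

No

w1 = X AND Y
w2 = w1 OR Y = (X AND Y) OR Y
w3 = w2 OR w1 = ((X AND Y) OR Y) OR (X AND Y)
w4 = X XOR w3 = X XOR (((X AND Y) OR Y) OR (X AND Y))
w5 = W AND w4 = W AND (X XOR (((X AND Y) OR Y) OR (X AND Y)))
w6 = w5 XOR w3 = (W AND (X XOR (((X AND Y) OR Y) OR (X AND Y)))) XOR (((X AND Y) OR Y) OR (X AND Y))
w7 = w2 XOR w6 = ((X AND Y) OR Y) XOR ((W AND (X XOR (((X AND Y) OR Y) OR (X AND Y)))) XOR (((X AND Y) OR Y) OR (X AND Y)))
At X=0, Y=1, Z=0, W=1: circuit gives 1, formula gives 0.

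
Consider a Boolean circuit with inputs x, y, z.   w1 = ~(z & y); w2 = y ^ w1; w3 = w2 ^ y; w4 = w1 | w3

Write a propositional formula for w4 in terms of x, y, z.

w1 = ~(z & y)
w2 = y ^ w1 = y ^ (~(z & y))
w3 = w2 ^ y = (y ^ (~(z & y))) ^ y
w4 = w1 | w3 = (~(z & y)) | ((y ^ (~(z & y))) ^ y)

(~(z & y)) | ((y ^ (~(z & y))) ^ y)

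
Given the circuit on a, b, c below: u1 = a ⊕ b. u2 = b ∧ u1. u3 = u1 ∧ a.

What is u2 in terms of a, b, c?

u1 = a ⊕ b
u2 = b ∧ u1 = b ∧ (a ⊕ b)

b ∧ (a ⊕ b)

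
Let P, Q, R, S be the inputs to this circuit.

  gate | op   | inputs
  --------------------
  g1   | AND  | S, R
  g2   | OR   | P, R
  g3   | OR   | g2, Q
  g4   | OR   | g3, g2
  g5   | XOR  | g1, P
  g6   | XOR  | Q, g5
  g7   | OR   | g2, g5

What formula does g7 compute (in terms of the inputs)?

(P OR R) OR ((S AND R) XOR P)

g1 = S AND R
g2 = P OR R
g5 = g1 XOR P = (S AND R) XOR P
g7 = g2 OR g5 = (P OR R) OR ((S AND R) XOR P)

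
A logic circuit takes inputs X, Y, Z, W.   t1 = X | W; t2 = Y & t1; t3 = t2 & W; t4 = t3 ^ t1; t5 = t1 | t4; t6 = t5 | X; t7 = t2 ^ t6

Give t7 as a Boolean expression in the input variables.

(Y & (X | W)) ^ (((X | W) | (((Y & (X | W)) & W) ^ (X | W))) | X)

t1 = X | W
t2 = Y & t1 = Y & (X | W)
t3 = t2 & W = (Y & (X | W)) & W
t4 = t3 ^ t1 = ((Y & (X | W)) & W) ^ (X | W)
t5 = t1 | t4 = (X | W) | (((Y & (X | W)) & W) ^ (X | W))
t6 = t5 | X = ((X | W) | (((Y & (X | W)) & W) ^ (X | W))) | X
t7 = t2 ^ t6 = (Y & (X | W)) ^ (((X | W) | (((Y & (X | W)) & W) ^ (X | W))) | X)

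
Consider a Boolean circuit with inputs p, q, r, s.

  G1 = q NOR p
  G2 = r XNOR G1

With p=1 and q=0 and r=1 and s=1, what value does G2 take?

G1 = 0 NOR 1 = 0
G2 = 1 XNOR 0 = 0

0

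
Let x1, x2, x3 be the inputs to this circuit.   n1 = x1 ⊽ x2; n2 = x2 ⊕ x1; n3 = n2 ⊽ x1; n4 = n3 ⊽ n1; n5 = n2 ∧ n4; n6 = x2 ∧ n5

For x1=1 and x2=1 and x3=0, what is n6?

n1 = 1 ⊽ 1 = 0
n2 = 1 ⊕ 1 = 0
n3 = 0 ⊽ 1 = 0
n4 = 0 ⊽ 0 = 1
n5 = 0 ∧ 1 = 0
n6 = 1 ∧ 0 = 0

0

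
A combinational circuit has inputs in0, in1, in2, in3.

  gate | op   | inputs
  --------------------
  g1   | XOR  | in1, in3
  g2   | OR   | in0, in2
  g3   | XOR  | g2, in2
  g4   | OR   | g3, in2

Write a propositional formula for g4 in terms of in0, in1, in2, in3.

((in0 OR in2) XOR in2) OR in2

g2 = in0 OR in2
g3 = g2 XOR in2 = (in0 OR in2) XOR in2
g4 = g3 OR in2 = ((in0 OR in2) XOR in2) OR in2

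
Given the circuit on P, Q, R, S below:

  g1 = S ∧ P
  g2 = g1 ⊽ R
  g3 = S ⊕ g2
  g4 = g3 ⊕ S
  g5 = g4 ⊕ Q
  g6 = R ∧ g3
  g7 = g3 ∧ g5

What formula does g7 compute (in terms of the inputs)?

(S ⊕ ((S ∧ P) ⊽ R)) ∧ (((S ⊕ ((S ∧ P) ⊽ R)) ⊕ S) ⊕ Q)

g1 = S ∧ P
g2 = g1 ⊽ R = (S ∧ P) ⊽ R
g3 = S ⊕ g2 = S ⊕ ((S ∧ P) ⊽ R)
g4 = g3 ⊕ S = (S ⊕ ((S ∧ P) ⊽ R)) ⊕ S
g5 = g4 ⊕ Q = ((S ⊕ ((S ∧ P) ⊽ R)) ⊕ S) ⊕ Q
g7 = g3 ∧ g5 = (S ⊕ ((S ∧ P) ⊽ R)) ∧ (((S ⊕ ((S ∧ P) ⊽ R)) ⊕ S) ⊕ Q)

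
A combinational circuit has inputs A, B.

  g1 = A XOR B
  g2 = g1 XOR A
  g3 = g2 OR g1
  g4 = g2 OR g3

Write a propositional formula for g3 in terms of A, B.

g1 = A XOR B
g2 = g1 XOR A = (A XOR B) XOR A
g3 = g2 OR g1 = ((A XOR B) XOR A) OR (A XOR B)

((A XOR B) XOR A) OR (A XOR B)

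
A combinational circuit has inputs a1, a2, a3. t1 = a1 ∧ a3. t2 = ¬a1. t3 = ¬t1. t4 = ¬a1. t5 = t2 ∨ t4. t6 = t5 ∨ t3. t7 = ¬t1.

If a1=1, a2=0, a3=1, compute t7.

0

t1 = 1 ∧ 1 = 1
t7 = ¬1 = 0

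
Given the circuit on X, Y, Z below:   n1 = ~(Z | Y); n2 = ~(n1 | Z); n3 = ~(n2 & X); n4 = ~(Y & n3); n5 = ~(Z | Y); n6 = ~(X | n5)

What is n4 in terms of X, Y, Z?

n1 = ~(Z | Y)
n2 = ~(n1 | Z) = ~((~(Z | Y)) | Z)
n3 = ~(n2 & X) = ~((~((~(Z | Y)) | Z)) & X)
n4 = ~(Y & n3) = ~(Y & (~((~((~(Z | Y)) | Z)) & X)))

~(Y & (~((~((~(Z | Y)) | Z)) & X)))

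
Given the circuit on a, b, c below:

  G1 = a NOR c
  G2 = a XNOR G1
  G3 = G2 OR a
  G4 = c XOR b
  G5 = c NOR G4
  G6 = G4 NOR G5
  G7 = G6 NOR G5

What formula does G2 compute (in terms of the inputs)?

a XNOR (a NOR c)

G1 = a NOR c
G2 = a XNOR G1 = a XNOR (a NOR c)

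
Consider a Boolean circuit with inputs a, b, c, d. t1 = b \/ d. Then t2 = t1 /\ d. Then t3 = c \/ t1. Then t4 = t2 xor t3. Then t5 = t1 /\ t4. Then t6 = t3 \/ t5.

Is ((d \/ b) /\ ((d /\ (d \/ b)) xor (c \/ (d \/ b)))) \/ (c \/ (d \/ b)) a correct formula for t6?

Yes

t1 = b \/ d
t2 = t1 /\ d = (b \/ d) /\ d
t3 = c \/ t1 = c \/ (b \/ d)
t4 = t2 xor t3 = ((b \/ d) /\ d) xor (c \/ (b \/ d))
t5 = t1 /\ t4 = (b \/ d) /\ (((b \/ d) /\ d) xor (c \/ (b \/ d)))
t6 = t3 \/ t5 = (c \/ (b \/ d)) \/ ((b \/ d) /\ (((b \/ d) /\ d) xor (c \/ (b \/ d))))
At a=0, b=0, c=0, d=0: circuit gives 0, formula gives 0.
At a=0, b=0, c=0, d=1: circuit gives 1, formula gives 1.
Agrees on all 16 inputs.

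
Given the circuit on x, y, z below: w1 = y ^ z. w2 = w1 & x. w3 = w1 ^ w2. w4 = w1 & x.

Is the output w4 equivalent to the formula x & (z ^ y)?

Yes

w1 = y ^ z
w4 = w1 & x = (y ^ z) & x
At x=0, y=0, z=0: circuit gives 0, formula gives 0.
At x=1, y=0, z=1: circuit gives 1, formula gives 1.
Agrees on all 8 inputs.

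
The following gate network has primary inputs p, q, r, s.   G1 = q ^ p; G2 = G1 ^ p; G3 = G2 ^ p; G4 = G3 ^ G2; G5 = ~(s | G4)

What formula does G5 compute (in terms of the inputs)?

~(s | ((((q ^ p) ^ p) ^ p) ^ ((q ^ p) ^ p)))

G1 = q ^ p
G2 = G1 ^ p = (q ^ p) ^ p
G3 = G2 ^ p = ((q ^ p) ^ p) ^ p
G4 = G3 ^ G2 = (((q ^ p) ^ p) ^ p) ^ ((q ^ p) ^ p)
G5 = ~(s | G4) = ~(s | ((((q ^ p) ^ p) ^ p) ^ ((q ^ p) ^ p)))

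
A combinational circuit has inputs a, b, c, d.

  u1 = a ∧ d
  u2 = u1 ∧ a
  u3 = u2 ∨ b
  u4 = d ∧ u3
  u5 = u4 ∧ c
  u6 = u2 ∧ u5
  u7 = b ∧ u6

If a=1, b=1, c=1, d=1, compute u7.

1

u1 = 1 ∧ 1 = 1
u2 = 1 ∧ 1 = 1
u3 = 1 ∨ 1 = 1
u4 = 1 ∧ 1 = 1
u5 = 1 ∧ 1 = 1
u6 = 1 ∧ 1 = 1
u7 = 1 ∧ 1 = 1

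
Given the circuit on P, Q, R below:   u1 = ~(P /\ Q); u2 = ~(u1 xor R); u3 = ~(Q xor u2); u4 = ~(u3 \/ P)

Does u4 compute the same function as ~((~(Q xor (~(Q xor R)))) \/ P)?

No

u1 = ~(P /\ Q)
u2 = ~(u1 xor R) = ~((~(P /\ Q)) xor R)
u3 = ~(Q xor u2) = ~(Q xor (~((~(P /\ Q)) xor R)))
u4 = ~(u3 \/ P) = ~((~(Q xor (~((~(P /\ Q)) xor R)))) \/ P)
At P=0, Q=0, R=0: circuit gives 0, formula gives 1.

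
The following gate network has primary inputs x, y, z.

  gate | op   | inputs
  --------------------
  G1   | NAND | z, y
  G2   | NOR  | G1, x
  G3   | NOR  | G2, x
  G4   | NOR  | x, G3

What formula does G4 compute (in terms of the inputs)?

G1 = z NAND y
G2 = G1 NOR x = (z NAND y) NOR x
G3 = G2 NOR x = ((z NAND y) NOR x) NOR x
G4 = x NOR G3 = x NOR (((z NAND y) NOR x) NOR x)

x NOR (((z NAND y) NOR x) NOR x)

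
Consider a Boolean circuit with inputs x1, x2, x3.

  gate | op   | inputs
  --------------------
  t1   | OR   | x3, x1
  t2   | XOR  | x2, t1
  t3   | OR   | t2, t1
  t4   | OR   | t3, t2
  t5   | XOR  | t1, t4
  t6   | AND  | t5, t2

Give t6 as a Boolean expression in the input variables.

t1 = x3 OR x1
t2 = x2 XOR t1 = x2 XOR (x3 OR x1)
t3 = t2 OR t1 = (x2 XOR (x3 OR x1)) OR (x3 OR x1)
t4 = t3 OR t2 = ((x2 XOR (x3 OR x1)) OR (x3 OR x1)) OR (x2 XOR (x3 OR x1))
t5 = t1 XOR t4 = (x3 OR x1) XOR (((x2 XOR (x3 OR x1)) OR (x3 OR x1)) OR (x2 XOR (x3 OR x1)))
t6 = t5 AND t2 = ((x3 OR x1) XOR (((x2 XOR (x3 OR x1)) OR (x3 OR x1)) OR (x2 XOR (x3 OR x1)))) AND (x2 XOR (x3 OR x1))

((x3 OR x1) XOR (((x2 XOR (x3 OR x1)) OR (x3 OR x1)) OR (x2 XOR (x3 OR x1)))) AND (x2 XOR (x3 OR x1))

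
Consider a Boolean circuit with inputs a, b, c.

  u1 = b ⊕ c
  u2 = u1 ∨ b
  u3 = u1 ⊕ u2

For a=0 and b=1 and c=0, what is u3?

u1 = 1 ⊕ 0 = 1
u2 = 1 ∨ 1 = 1
u3 = 1 ⊕ 1 = 0

0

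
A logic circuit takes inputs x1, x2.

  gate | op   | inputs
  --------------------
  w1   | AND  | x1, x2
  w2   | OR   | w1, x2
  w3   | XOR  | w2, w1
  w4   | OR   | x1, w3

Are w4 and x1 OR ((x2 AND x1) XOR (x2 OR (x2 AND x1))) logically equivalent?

w1 = x1 AND x2
w2 = w1 OR x2 = (x1 AND x2) OR x2
w3 = w2 XOR w1 = ((x1 AND x2) OR x2) XOR (x1 AND x2)
w4 = x1 OR w3 = x1 OR (((x1 AND x2) OR x2) XOR (x1 AND x2))
At x1=0, x2=0: circuit gives 0, formula gives 0.
At x1=0, x2=1: circuit gives 1, formula gives 1.
Agrees on all 4 inputs.

Yes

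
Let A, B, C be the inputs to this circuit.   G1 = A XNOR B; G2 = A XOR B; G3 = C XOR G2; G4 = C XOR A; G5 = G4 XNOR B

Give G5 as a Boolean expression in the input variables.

(C XOR A) XNOR B

G4 = C XOR A
G5 = G4 XNOR B = (C XOR A) XNOR B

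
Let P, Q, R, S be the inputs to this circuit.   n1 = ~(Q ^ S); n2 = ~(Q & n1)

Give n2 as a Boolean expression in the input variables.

~(Q & (~(Q ^ S)))

n1 = ~(Q ^ S)
n2 = ~(Q & n1) = ~(Q & (~(Q ^ S)))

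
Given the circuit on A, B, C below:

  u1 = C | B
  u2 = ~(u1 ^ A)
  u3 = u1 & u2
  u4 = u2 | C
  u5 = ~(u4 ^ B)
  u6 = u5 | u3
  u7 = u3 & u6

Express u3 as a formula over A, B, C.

u1 = C | B
u2 = ~(u1 ^ A) = ~((C | B) ^ A)
u3 = u1 & u2 = (C | B) & (~((C | B) ^ A))

(C | B) & (~((C | B) ^ A))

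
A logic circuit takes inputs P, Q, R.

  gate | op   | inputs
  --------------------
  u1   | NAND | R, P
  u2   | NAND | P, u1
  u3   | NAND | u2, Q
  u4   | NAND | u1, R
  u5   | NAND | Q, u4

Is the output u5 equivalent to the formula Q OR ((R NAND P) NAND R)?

u1 = R NAND P
u4 = u1 NAND R = (R NAND P) NAND R
u5 = Q NAND u4 = Q NAND ((R NAND P) NAND R)
At P=0, Q=0, R=1: circuit gives 1, formula gives 0.

No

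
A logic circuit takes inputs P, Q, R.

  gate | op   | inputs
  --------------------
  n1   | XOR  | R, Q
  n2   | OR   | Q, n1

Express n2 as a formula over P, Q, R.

Q OR (R XOR Q)

n1 = R XOR Q
n2 = Q OR n1 = Q OR (R XOR Q)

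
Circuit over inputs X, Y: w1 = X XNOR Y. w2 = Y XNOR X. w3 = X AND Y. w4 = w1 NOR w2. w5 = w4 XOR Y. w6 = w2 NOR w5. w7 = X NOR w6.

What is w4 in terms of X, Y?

(X XNOR Y) NOR (Y XNOR X)

w1 = X XNOR Y
w2 = Y XNOR X
w4 = w1 NOR w2 = (X XNOR Y) NOR (Y XNOR X)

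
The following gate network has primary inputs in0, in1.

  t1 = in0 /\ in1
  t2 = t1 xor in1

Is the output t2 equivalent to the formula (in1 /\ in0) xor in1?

Yes

t1 = in0 /\ in1
t2 = t1 xor in1 = (in0 /\ in1) xor in1
At in0=0, in1=0: circuit gives 0, formula gives 0.
At in0=0, in1=1: circuit gives 1, formula gives 1.
Agrees on all 4 inputs.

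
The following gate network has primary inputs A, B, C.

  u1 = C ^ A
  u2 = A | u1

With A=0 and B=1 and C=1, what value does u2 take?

1

u1 = 1 ^ 0 = 1
u2 = 0 | 1 = 1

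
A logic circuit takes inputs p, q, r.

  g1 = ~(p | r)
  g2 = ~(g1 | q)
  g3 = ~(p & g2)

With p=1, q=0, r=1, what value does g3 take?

g1 = ~(1 | 1) = 0
g2 = ~(0 | 0) = 1
g3 = ~(1 & 1) = 0

0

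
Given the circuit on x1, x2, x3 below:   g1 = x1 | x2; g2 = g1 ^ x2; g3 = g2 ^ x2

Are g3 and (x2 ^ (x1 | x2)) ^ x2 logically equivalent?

g1 = x1 | x2
g2 = g1 ^ x2 = (x1 | x2) ^ x2
g3 = g2 ^ x2 = ((x1 | x2) ^ x2) ^ x2
At x1=0, x2=0, x3=0: circuit gives 0, formula gives 0.
At x1=0, x2=1, x3=0: circuit gives 1, formula gives 1.
Agrees on all 8 inputs.

Yes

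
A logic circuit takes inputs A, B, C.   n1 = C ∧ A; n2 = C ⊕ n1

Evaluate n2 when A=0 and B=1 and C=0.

0

n1 = 0 ∧ 0 = 0
n2 = 0 ⊕ 0 = 0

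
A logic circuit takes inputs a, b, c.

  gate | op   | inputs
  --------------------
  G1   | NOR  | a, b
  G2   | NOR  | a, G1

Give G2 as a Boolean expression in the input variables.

G1 = a NOR b
G2 = a NOR G1 = a NOR (a NOR b)

a NOR (a NOR b)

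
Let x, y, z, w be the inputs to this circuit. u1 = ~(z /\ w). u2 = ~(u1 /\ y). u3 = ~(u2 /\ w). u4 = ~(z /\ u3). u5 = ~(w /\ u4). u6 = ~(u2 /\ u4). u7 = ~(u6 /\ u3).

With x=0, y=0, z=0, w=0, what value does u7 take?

u1 = ~(0 /\ 0) = 1
u2 = ~(1 /\ 0) = 1
u3 = ~(1 /\ 0) = 1
u4 = ~(0 /\ 1) = 1
u6 = ~(1 /\ 1) = 0
u7 = ~(0 /\ 1) = 1

1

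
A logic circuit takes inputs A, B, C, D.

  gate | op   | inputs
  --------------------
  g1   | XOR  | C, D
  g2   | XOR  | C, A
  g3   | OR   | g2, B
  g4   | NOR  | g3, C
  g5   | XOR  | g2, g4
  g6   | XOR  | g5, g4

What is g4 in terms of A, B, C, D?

((C XOR A) OR B) NOR C

g2 = C XOR A
g3 = g2 OR B = (C XOR A) OR B
g4 = g3 NOR C = ((C XOR A) OR B) NOR C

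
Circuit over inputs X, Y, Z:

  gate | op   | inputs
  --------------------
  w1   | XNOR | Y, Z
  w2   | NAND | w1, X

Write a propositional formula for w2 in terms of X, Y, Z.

(Y XNOR Z) NAND X

w1 = Y XNOR Z
w2 = w1 NAND X = (Y XNOR Z) NAND X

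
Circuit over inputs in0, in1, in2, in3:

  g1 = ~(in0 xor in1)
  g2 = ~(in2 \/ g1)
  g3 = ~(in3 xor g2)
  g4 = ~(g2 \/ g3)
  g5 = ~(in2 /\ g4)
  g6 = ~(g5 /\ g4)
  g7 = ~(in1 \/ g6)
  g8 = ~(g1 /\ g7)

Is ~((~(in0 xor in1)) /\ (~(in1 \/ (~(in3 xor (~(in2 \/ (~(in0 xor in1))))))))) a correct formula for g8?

No

g1 = ~(in0 xor in1)
g2 = ~(in2 \/ g1) = ~(in2 \/ (~(in0 xor in1)))
g3 = ~(in3 xor g2) = ~(in3 xor (~(in2 \/ (~(in0 xor in1)))))
g4 = ~(g2 \/ g3) = ~((~(in2 \/ (~(in0 xor in1)))) \/ (~(in3 xor (~(in2 \/ (~(in0 xor in1)))))))
g5 = ~(in2 /\ g4) = ~(in2 /\ (~((~(in2 \/ (~(in0 xor in1)))) \/ (~(in3 xor (~(in2 \/ (~(in0 xor in1)))))))))
g6 = ~(g5 /\ g4) = ~((~(in2 /\ (~((~(in2 \/ (~(in0 xor in1)))) \/ (~(in3 xor (~(in2 \/ (~(in0 xor in1)))))))))) /\ (~((~(in2 \/ (~(in0 xor in1)))) \/ (~(in3 xor (~(in2 \/ (~(in0 xor in1)))))))))
g7 = ~(in1 \/ g6) = ~(in1 \/ (~((~(in2 /\ (~((~(in2 \/ (~(in0 xor in1)))) \/ (~(in3 xor (~(in2 \/ (~(in0 xor in1)))))))))) /\ (~((~(in2 \/ (~(in0 xor in1)))) \/ (~(in3 xor (~(in2 \/ (~(in0 xor in1)))))))))))
g8 = ~(g1 /\ g7) = ~((~(in0 xor in1)) /\ (~(in1 \/ (~((~(in2 /\ (~((~(in2 \/ (~(in0 xor in1)))) \/ (~(in3 xor (~(in2 \/ (~(in0 xor in1)))))))))) /\ (~((~(in2 \/ (~(in0 xor in1)))) \/ (~(in3 xor (~(in2 \/ (~(in0 xor in1)))))))))))))
At in0=0, in1=0, in2=1, in3=1: circuit gives 1, formula gives 0.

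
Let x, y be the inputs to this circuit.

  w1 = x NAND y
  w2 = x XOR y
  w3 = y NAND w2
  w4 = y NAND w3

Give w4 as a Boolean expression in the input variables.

w2 = x XOR y
w3 = y NAND w2 = y NAND (x XOR y)
w4 = y NAND w3 = y NAND (y NAND (x XOR y))

y NAND (y NAND (x XOR y))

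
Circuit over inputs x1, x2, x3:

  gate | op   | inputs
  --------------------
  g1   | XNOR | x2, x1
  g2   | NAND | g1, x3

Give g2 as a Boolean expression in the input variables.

g1 = x2 XNOR x1
g2 = g1 NAND x3 = (x2 XNOR x1) NAND x3

(x2 XNOR x1) NAND x3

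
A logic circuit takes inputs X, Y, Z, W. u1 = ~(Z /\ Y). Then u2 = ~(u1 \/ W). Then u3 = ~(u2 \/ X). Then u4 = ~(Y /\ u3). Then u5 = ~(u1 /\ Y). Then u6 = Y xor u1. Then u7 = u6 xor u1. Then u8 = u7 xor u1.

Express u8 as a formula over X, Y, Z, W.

((Y xor (~(Z /\ Y))) xor (~(Z /\ Y))) xor (~(Z /\ Y))

u1 = ~(Z /\ Y)
u6 = Y xor u1 = Y xor (~(Z /\ Y))
u7 = u6 xor u1 = (Y xor (~(Z /\ Y))) xor (~(Z /\ Y))
u8 = u7 xor u1 = ((Y xor (~(Z /\ Y))) xor (~(Z /\ Y))) xor (~(Z /\ Y))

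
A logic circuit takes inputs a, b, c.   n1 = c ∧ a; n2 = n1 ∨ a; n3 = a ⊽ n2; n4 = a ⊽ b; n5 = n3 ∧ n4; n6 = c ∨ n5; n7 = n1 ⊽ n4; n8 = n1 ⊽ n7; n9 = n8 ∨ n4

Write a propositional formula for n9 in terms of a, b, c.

n1 = c ∧ a
n4 = a ⊽ b
n7 = n1 ⊽ n4 = (c ∧ a) ⊽ (a ⊽ b)
n8 = n1 ⊽ n7 = (c ∧ a) ⊽ ((c ∧ a) ⊽ (a ⊽ b))
n9 = n8 ∨ n4 = ((c ∧ a) ⊽ ((c ∧ a) ⊽ (a ⊽ b))) ∨ (a ⊽ b)

((c ∧ a) ⊽ ((c ∧ a) ⊽ (a ⊽ b))) ∨ (a ⊽ b)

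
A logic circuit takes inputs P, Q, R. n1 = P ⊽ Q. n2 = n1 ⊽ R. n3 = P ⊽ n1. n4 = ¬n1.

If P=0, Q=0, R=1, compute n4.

0

n1 = 0 ⊽ 0 = 1
n4 = ¬1 = 0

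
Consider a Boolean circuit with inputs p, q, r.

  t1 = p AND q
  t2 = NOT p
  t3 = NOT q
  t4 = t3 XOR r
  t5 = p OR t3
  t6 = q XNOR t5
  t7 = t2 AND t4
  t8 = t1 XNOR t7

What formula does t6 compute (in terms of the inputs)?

t3 = NOT q
t5 = p OR t3 = p OR NOT q
t6 = q XNOR t5 = q XNOR (p OR NOT q)

q XNOR (p OR NOT q)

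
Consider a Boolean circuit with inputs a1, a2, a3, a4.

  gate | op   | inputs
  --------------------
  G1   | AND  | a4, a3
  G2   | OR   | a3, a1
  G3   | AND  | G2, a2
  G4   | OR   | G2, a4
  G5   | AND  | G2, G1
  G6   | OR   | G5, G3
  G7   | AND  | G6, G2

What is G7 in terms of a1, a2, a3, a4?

(((a3 OR a1) AND (a4 AND a3)) OR ((a3 OR a1) AND a2)) AND (a3 OR a1)

G1 = a4 AND a3
G2 = a3 OR a1
G3 = G2 AND a2 = (a3 OR a1) AND a2
G5 = G2 AND G1 = (a3 OR a1) AND (a4 AND a3)
G6 = G5 OR G3 = ((a3 OR a1) AND (a4 AND a3)) OR ((a3 OR a1) AND a2)
G7 = G6 AND G2 = (((a3 OR a1) AND (a4 AND a3)) OR ((a3 OR a1) AND a2)) AND (a3 OR a1)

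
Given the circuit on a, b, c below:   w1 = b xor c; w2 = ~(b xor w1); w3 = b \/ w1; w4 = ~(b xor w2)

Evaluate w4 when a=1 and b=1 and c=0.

w1 = 1 xor 0 = 1
w2 = ~(1 xor 1) = 1
w4 = ~(1 xor 1) = 1

1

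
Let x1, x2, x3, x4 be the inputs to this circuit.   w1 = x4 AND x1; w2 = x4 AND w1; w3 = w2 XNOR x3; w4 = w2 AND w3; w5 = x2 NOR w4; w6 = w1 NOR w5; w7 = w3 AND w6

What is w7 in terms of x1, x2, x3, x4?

((x4 AND (x4 AND x1)) XNOR x3) AND ((x4 AND x1) NOR (x2 NOR ((x4 AND (x4 AND x1)) AND ((x4 AND (x4 AND x1)) XNOR x3))))

w1 = x4 AND x1
w2 = x4 AND w1 = x4 AND (x4 AND x1)
w3 = w2 XNOR x3 = (x4 AND (x4 AND x1)) XNOR x3
w4 = w2 AND w3 = (x4 AND (x4 AND x1)) AND ((x4 AND (x4 AND x1)) XNOR x3)
w5 = x2 NOR w4 = x2 NOR ((x4 AND (x4 AND x1)) AND ((x4 AND (x4 AND x1)) XNOR x3))
w6 = w1 NOR w5 = (x4 AND x1) NOR (x2 NOR ((x4 AND (x4 AND x1)) AND ((x4 AND (x4 AND x1)) XNOR x3)))
w7 = w3 AND w6 = ((x4 AND (x4 AND x1)) XNOR x3) AND ((x4 AND x1) NOR (x2 NOR ((x4 AND (x4 AND x1)) AND ((x4 AND (x4 AND x1)) XNOR x3))))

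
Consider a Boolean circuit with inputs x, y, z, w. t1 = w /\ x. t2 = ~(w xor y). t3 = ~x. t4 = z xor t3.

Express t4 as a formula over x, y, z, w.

t3 = ~x
t4 = z xor t3 = z xor ~x

z xor ~x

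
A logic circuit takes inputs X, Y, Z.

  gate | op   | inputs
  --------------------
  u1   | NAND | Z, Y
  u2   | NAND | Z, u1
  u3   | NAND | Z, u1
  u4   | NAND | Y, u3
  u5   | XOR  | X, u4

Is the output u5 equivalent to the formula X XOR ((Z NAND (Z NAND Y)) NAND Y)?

Yes

u1 = Z NAND Y
u3 = Z NAND u1 = Z NAND (Z NAND Y)
u4 = Y NAND u3 = Y NAND (Z NAND (Z NAND Y))
u5 = X XOR u4 = X XOR (Y NAND (Z NAND (Z NAND Y)))
At X=0, Y=1, Z=0: circuit gives 0, formula gives 0.
At X=0, Y=0, Z=0: circuit gives 1, formula gives 1.
Agrees on all 8 inputs.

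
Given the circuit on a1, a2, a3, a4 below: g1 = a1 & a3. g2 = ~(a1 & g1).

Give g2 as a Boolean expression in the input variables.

~(a1 & (a1 & a3))

g1 = a1 & a3
g2 = ~(a1 & g1) = ~(a1 & (a1 & a3))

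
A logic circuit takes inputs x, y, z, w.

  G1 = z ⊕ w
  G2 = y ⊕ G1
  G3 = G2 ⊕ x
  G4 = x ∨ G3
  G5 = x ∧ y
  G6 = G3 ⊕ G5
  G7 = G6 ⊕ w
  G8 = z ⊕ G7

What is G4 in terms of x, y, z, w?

G1 = z ⊕ w
G2 = y ⊕ G1 = y ⊕ (z ⊕ w)
G3 = G2 ⊕ x = (y ⊕ (z ⊕ w)) ⊕ x
G4 = x ∨ G3 = x ∨ ((y ⊕ (z ⊕ w)) ⊕ x)

x ∨ ((y ⊕ (z ⊕ w)) ⊕ x)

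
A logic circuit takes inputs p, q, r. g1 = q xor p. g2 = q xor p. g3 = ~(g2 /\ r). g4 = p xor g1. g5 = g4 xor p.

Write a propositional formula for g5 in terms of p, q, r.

(p xor (q xor p)) xor p

g1 = q xor p
g4 = p xor g1 = p xor (q xor p)
g5 = g4 xor p = (p xor (q xor p)) xor p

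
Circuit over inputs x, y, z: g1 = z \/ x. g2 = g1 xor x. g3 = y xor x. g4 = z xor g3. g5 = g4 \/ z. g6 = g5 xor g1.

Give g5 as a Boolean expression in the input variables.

(z xor (y xor x)) \/ z

g3 = y xor x
g4 = z xor g3 = z xor (y xor x)
g5 = g4 \/ z = (z xor (y xor x)) \/ z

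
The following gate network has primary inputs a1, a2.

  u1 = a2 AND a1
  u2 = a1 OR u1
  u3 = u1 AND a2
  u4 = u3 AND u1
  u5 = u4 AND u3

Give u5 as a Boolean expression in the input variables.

(((a2 AND a1) AND a2) AND (a2 AND a1)) AND ((a2 AND a1) AND a2)

u1 = a2 AND a1
u3 = u1 AND a2 = (a2 AND a1) AND a2
u4 = u3 AND u1 = ((a2 AND a1) AND a2) AND (a2 AND a1)
u5 = u4 AND u3 = (((a2 AND a1) AND a2) AND (a2 AND a1)) AND ((a2 AND a1) AND a2)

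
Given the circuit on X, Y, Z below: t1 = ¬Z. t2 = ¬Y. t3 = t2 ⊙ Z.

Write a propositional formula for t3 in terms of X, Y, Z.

¬Y ⊙ Z

t2 = ¬Y
t3 = t2 ⊙ Z = ¬Y ⊙ Z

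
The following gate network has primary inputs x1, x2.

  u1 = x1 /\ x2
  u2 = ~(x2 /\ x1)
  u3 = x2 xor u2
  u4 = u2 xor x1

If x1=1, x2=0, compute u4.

0

u2 = ~(0 /\ 1) = 1
u4 = 1 xor 1 = 0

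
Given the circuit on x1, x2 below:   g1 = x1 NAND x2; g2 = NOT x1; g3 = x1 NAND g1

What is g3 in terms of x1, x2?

g1 = x1 NAND x2
g3 = x1 NAND g1 = x1 NAND (x1 NAND x2)

x1 NAND (x1 NAND x2)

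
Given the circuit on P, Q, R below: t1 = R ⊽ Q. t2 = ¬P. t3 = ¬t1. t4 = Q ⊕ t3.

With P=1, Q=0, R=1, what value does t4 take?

1

t1 = 1 ⊽ 0 = 0
t3 = ¬0 = 1
t4 = 0 ⊕ 1 = 1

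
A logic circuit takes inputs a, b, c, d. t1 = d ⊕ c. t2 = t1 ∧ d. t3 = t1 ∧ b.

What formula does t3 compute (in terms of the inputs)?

(d ⊕ c) ∧ b

t1 = d ⊕ c
t3 = t1 ∧ b = (d ⊕ c) ∧ b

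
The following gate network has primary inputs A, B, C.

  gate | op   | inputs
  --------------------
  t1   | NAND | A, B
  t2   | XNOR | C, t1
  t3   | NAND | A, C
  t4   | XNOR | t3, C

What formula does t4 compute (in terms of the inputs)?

(A NAND C) XNOR C

t3 = A NAND C
t4 = t3 XNOR C = (A NAND C) XNOR C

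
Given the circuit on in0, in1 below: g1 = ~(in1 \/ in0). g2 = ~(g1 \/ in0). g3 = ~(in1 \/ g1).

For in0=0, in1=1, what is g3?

0

g1 = ~(1 \/ 0) = 0
g3 = ~(1 \/ 0) = 0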